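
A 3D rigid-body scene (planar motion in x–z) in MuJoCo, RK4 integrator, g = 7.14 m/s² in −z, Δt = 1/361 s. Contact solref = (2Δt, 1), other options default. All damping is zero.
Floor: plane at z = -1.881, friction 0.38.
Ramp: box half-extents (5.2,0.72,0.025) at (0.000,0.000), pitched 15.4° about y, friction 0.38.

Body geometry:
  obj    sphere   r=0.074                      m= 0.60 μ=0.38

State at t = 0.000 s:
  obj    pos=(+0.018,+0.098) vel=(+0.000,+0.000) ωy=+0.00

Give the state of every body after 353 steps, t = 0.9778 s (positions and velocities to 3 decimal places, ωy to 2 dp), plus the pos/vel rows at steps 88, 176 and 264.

State at t = 0.9778 s:
  obj    pos=(+0.642,-0.074) vel=(+1.277,-0.352) ωy=+17.89

Key-timestep trajectory:
   step    t(s)  obj.x    obj.z    obj.vx   obj.vz 
     88  0.2438   +0.057  +0.087  +0.318  -0.088
    176  0.4875   +0.173  +0.055  +0.637  -0.175
    264  0.7313   +0.367  +0.002  +0.955  -0.263


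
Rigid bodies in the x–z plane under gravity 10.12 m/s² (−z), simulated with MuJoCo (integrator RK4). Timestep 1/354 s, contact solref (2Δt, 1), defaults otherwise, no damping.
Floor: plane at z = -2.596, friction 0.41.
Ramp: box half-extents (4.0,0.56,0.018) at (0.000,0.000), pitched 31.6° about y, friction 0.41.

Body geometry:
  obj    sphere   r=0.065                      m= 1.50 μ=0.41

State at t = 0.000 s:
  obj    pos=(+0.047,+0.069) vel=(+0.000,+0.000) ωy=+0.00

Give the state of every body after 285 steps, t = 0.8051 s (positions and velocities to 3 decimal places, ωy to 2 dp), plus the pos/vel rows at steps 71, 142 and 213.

State at t = 0.8051 s:
  obj    pos=(+1.092,-0.575) vel=(+2.597,-1.598) ωy=+46.91

Key-timestep trajectory:
   step    t(s)  obj.x    obj.z    obj.vx   obj.vz 
     71  0.2006   +0.112  +0.029  +0.647  -0.398
    142  0.4011   +0.306  -0.091  +1.294  -0.796
    213  0.6017   +0.631  -0.291  +1.941  -1.194


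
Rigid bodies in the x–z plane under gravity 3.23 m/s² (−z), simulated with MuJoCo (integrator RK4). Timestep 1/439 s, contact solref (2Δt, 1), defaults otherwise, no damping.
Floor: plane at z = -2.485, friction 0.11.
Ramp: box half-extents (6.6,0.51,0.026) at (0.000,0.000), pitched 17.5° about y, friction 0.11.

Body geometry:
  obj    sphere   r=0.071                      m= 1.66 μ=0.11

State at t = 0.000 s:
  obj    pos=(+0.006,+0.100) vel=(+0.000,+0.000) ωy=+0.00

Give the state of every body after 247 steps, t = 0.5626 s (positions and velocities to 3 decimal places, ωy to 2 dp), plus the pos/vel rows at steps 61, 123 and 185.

State at t = 0.5626 s:
  obj    pos=(+0.111,+0.067) vel=(+0.372,-0.117) ωy=+5.50

Key-timestep trajectory:
   step    t(s)  obj.x    obj.z    obj.vx   obj.vz 
     61  0.1390   +0.012  +0.098  +0.092  -0.029
    123  0.2802   +0.032  +0.092  +0.185  -0.058
    185  0.4214   +0.065  +0.081  +0.279  -0.088


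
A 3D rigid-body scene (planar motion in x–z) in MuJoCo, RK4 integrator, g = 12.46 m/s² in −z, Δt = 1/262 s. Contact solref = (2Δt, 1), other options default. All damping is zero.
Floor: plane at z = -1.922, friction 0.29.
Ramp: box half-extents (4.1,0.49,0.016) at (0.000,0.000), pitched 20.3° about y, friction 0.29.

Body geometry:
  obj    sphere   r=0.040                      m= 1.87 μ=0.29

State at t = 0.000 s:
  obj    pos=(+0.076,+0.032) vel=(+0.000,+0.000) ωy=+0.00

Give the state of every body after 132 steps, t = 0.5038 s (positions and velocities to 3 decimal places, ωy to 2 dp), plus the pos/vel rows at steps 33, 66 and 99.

State at t = 0.5038 s:
  obj    pos=(+0.444,-0.104) vel=(+1.459,-0.540) ωy=+38.88

Key-timestep trajectory:
   step    t(s)  obj.x    obj.z    obj.vx   obj.vz 
     33  0.1260   +0.099  +0.023  +0.365  -0.135
     66  0.2519   +0.168  -0.002  +0.730  -0.270
     99  0.3779   +0.283  -0.045  +1.094  -0.405


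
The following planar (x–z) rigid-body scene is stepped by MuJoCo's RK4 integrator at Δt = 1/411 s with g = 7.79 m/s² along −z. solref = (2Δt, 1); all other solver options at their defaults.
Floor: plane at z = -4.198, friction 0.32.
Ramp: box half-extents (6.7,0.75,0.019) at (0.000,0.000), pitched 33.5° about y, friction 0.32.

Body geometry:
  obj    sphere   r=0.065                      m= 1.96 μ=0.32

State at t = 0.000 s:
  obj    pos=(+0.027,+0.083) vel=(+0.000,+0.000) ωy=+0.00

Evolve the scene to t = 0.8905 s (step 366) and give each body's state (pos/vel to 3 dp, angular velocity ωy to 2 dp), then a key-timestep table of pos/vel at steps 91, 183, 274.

State at t = 0.8905 s:
  obj    pos=(+1.042,-0.589) vel=(+2.281,-1.510) ωy=+42.07

Key-timestep trajectory:
   step    t(s)  obj.x    obj.z    obj.vx   obj.vz 
     91  0.2214   +0.090  +0.041  +0.567  -0.375
    183  0.4453   +0.281  -0.085  +1.140  -0.755
    274  0.6667   +0.596  -0.294  +1.707  -1.130


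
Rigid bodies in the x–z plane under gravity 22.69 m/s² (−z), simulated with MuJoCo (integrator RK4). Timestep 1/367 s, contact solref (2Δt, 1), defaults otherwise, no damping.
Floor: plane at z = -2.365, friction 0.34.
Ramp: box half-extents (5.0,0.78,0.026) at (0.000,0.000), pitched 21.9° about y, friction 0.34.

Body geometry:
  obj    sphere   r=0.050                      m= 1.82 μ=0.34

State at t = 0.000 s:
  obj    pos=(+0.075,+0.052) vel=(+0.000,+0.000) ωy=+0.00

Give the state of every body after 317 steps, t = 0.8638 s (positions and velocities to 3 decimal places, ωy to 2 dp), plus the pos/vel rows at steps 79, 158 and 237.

State at t = 0.8638 s:
  obj    pos=(+2.167,-0.789) vel=(+4.845,-1.948) ωy=+104.42

Key-timestep trajectory:
   step    t(s)  obj.x    obj.z    obj.vx   obj.vz 
     79  0.2153   +0.205  +0.000  +1.207  -0.485
    158  0.4305   +0.595  -0.157  +2.415  -0.971
    237  0.6458   +1.245  -0.418  +3.622  -1.456


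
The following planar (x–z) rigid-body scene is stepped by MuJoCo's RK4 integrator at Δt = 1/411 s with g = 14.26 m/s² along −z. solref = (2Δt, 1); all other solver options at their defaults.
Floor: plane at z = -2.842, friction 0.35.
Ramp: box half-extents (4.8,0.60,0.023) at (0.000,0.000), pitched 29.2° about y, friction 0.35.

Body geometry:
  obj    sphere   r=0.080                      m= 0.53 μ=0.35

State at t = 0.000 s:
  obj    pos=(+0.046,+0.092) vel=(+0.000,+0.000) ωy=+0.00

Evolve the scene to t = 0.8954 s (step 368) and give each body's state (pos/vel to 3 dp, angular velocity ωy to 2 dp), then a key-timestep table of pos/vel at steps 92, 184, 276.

State at t = 0.8954 s:
  obj    pos=(+1.785,-0.880) vel=(+3.884,-2.171) ωy=+55.61

Key-timestep trajectory:
   step    t(s)  obj.x    obj.z    obj.vx   obj.vz 
     92  0.2238   +0.155  +0.031  +0.971  -0.543
    184  0.4477   +0.481  -0.151  +1.942  -1.085
    276  0.6715   +1.024  -0.454  +2.913  -1.628


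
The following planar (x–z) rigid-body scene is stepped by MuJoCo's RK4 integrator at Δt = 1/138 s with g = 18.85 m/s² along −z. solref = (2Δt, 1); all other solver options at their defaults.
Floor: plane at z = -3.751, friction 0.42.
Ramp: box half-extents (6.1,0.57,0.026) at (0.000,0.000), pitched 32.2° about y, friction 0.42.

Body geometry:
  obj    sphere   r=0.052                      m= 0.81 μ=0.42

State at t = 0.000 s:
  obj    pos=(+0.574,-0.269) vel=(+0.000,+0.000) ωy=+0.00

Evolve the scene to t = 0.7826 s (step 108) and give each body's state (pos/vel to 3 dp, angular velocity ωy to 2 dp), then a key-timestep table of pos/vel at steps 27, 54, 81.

State at t = 0.7826 s:
  obj    pos=(+2.433,-1.440) vel=(+4.751,-2.992) ωy=+107.96

Key-timestep trajectory:
   step    t(s)  obj.x    obj.z    obj.vx   obj.vz 
     27  0.1957   +0.690  -0.343  +1.188  -0.748
     54  0.3913   +1.039  -0.562  +2.375  -1.496
     81  0.5870   +1.620  -0.928  +3.563  -2.244


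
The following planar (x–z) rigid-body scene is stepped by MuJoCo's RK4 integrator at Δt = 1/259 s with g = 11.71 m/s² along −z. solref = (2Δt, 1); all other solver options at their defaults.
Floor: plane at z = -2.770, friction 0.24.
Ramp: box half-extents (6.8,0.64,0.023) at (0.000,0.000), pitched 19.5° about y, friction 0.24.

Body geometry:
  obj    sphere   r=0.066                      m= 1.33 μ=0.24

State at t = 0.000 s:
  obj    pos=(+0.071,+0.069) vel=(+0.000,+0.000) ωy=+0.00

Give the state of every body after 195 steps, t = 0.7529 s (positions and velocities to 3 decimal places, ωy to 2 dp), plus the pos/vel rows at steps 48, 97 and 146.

State at t = 0.7529 s:
  obj    pos=(+0.817,-0.195) vel=(+1.982,-0.702) ωy=+31.85

Key-timestep trajectory:
   step    t(s)  obj.x    obj.z    obj.vx   obj.vz 
     48  0.1853   +0.116  +0.053  +0.488  -0.173
     97  0.3745   +0.256  +0.004  +0.986  -0.349
    146  0.5637   +0.489  -0.079  +1.484  -0.525


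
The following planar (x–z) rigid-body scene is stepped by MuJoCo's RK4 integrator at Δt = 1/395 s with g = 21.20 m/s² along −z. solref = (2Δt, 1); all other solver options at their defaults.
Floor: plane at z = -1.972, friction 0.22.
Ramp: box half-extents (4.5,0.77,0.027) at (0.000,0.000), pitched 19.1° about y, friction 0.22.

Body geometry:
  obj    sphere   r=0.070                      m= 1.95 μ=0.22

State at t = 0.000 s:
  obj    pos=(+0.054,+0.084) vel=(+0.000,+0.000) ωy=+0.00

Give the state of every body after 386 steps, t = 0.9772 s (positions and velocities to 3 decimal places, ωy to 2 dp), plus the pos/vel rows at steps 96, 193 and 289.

State at t = 0.9772 s:
  obj    pos=(+2.290,-0.690) vel=(+4.576,-1.584) ωy=+69.17

Key-timestep trajectory:
   step    t(s)  obj.x    obj.z    obj.vx   obj.vz 
     96  0.2430   +0.192  +0.036  +1.138  -0.394
    193  0.4886   +0.613  -0.110  +2.288  -0.792
    289  0.7316   +1.307  -0.350  +3.426  -1.186


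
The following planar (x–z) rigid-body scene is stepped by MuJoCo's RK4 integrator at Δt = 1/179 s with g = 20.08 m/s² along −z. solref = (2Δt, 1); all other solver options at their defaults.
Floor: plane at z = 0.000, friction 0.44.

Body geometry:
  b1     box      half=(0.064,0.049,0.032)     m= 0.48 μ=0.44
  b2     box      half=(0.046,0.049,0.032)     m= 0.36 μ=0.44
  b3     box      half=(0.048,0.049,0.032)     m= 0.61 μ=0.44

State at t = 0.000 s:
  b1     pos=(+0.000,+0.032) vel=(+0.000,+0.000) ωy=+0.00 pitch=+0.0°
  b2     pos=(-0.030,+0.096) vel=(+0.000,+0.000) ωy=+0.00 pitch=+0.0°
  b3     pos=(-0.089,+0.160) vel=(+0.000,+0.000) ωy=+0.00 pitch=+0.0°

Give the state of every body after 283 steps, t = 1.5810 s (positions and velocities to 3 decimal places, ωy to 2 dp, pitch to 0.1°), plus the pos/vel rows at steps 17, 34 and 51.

State at t = 1.5810 s:
  b1     pos=(+0.000,+0.032) vel=(+0.000,+0.000) ωy=+0.00 pitch=+0.0°
  b2     pos=(-0.030,+0.096) vel=(+0.000,+0.000) ωy=+0.00 pitch=+0.0°
  b3     pos=(-0.118,+0.048) vel=(+0.000,+0.000) ωy=+0.00 pitch=-90.0°

Key-timestep trajectory:
   step    t(s)  b1.x    b1.z    b1.vx   b1.vz   b2.x    b2.z    b2.vx   b2.vz   b3.x    b3.z    b3.vx   b3.vz 
     17  0.0950   +0.000  +0.032  +0.000  +0.000   -0.030  +0.096  +0.001  +0.001   -0.105  +0.146  -0.318  -0.457
     34  0.1899   +0.000  +0.032  +0.000  +0.000   -0.030  +0.096  +0.000  +0.000   -0.130  +0.047  +0.212  +0.188
     51  0.2849   +0.000  +0.032  +0.000  +0.000   -0.030  +0.096  +0.000  +0.000   -0.116  +0.049  -0.148  -0.085


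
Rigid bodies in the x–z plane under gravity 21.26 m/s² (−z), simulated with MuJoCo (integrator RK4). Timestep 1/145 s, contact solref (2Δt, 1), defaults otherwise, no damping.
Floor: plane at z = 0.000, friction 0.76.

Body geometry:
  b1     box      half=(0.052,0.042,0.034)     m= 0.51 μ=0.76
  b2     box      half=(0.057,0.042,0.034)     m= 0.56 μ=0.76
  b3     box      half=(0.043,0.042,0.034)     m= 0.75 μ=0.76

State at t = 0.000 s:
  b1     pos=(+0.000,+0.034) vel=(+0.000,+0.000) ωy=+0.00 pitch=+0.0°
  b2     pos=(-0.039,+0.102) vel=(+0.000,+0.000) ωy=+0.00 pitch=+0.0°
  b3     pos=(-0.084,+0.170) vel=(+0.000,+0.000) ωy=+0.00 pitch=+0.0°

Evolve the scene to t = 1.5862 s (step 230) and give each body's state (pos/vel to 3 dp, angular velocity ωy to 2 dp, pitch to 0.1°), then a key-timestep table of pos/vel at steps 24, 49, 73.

State at t = 1.5862 s:
  b1     pos=(+0.000,+0.034) vel=(+0.000,+0.000) ωy=+0.00 pitch=+0.0°
  b2     pos=(-0.091,+0.057) vel=(+0.000,+0.000) ωy=+0.00 pitch=-90.0°
  b3     pos=(-0.192,+0.043) vel=(+0.000,+0.000) ωy=+0.00 pitch=-90.0°

Key-timestep trajectory:
   step    t(s)  b1.x    b1.z    b1.vx   b1.vz   b2.x    b2.z    b2.vx   b2.vz   b3.x    b3.z    b3.vx   b3.vz 
     24  0.1655   +0.000  +0.034  +0.001  +0.002   -0.063  +0.103  -0.359  -0.159   -0.141  +0.127  -0.687  -0.999
     49  0.3379   +0.000  +0.034  +0.000  +0.000   -0.091  +0.057  +0.005  +0.007   -0.219  +0.054  -0.078  +0.011
     73  0.5034   +0.000  +0.034  +0.000  +0.000   -0.091  +0.057  +0.000  +0.000   -0.200  +0.048  +0.414  -0.206


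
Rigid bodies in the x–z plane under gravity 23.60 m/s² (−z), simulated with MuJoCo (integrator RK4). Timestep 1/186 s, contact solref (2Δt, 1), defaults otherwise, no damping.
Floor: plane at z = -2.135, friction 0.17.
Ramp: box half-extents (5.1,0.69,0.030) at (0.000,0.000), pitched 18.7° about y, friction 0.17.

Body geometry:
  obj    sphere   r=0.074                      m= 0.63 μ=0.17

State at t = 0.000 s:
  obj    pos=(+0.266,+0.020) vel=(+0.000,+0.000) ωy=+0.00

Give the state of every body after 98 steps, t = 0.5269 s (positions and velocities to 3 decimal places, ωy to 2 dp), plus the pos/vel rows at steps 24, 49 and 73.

State at t = 0.5269 s:
  obj    pos=(+0.977,-0.221) vel=(+2.698,-0.913) ωy=+38.46

Key-timestep trajectory:
   step    t(s)  obj.x    obj.z    obj.vx   obj.vz 
     24  0.1290   +0.309  +0.005  +0.661  -0.224
     49  0.2634   +0.444  -0.040  +1.349  -0.457
     73  0.3925   +0.660  -0.114  +2.009  -0.680


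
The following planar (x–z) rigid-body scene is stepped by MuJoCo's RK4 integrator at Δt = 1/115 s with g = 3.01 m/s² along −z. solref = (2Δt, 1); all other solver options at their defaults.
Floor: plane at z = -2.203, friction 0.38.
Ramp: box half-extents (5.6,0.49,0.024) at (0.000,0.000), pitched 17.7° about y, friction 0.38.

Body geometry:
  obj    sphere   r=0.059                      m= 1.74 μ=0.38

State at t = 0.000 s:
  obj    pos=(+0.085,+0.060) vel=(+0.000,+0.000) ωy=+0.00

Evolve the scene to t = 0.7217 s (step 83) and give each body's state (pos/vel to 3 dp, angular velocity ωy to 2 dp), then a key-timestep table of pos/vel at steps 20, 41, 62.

State at t = 0.7217 s:
  obj    pos=(+0.247,+0.008) vel=(+0.449,-0.143) ωy=+7.99

Key-timestep trajectory:
   step    t(s)  obj.x    obj.z    obj.vx   obj.vz 
     20  0.1739   +0.094  +0.057  +0.108  -0.035
     41  0.3565   +0.125  +0.047  +0.222  -0.071
     62  0.5391   +0.176  +0.031  +0.336  -0.107


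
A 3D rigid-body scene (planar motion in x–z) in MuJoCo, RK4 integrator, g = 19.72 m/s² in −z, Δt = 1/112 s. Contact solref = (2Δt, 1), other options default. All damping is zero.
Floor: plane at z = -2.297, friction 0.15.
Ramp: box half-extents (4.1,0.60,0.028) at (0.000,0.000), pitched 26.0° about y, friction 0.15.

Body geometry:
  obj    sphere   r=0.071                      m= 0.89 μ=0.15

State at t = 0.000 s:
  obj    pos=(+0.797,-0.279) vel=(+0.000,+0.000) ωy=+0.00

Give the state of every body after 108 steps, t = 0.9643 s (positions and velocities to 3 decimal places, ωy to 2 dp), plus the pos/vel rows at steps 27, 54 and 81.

State at t = 0.9643 s:
  obj    pos=(+3.378,-1.538) vel=(+5.353,-2.611) ωy=+83.81

Key-timestep trajectory:
   step    t(s)  obj.x    obj.z    obj.vx   obj.vz 
     27  0.2411   +0.959  -0.357  +1.339  -0.653
     54  0.4821   +1.443  -0.594  +2.677  -1.306
     81  0.7232   +2.249  -0.987  +4.015  -1.958


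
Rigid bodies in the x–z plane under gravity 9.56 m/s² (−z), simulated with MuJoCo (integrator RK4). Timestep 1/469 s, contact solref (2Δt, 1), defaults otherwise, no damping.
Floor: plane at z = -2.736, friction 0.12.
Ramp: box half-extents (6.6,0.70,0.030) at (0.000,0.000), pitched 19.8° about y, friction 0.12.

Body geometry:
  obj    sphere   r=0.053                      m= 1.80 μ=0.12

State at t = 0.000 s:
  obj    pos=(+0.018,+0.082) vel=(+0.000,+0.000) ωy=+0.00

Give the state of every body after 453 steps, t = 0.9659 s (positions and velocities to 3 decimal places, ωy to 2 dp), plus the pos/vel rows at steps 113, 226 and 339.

State at t = 0.9659 s:
  obj    pos=(+1.033,-0.284) vel=(+2.102,-0.757) ωy=+42.15

Key-timestep trajectory:
   step    t(s)  obj.x    obj.z    obj.vx   obj.vz 
    113  0.2409   +0.081  +0.059  +0.524  -0.189
    226  0.4819   +0.271  -0.009  +1.049  -0.378
    339  0.7228   +0.587  -0.123  +1.573  -0.566


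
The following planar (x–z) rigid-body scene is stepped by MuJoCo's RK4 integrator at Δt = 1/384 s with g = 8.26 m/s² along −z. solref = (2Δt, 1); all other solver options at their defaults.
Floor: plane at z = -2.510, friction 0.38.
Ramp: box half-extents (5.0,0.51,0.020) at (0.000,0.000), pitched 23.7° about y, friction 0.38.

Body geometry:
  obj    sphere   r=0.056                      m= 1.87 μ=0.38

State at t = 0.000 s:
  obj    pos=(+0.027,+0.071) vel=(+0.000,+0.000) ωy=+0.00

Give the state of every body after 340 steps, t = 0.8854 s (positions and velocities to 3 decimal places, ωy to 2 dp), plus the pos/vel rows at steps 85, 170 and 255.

State at t = 0.8854 s:
  obj    pos=(+0.878,-0.303) vel=(+1.923,-0.844) ωy=+37.49

Key-timestep trajectory:
   step    t(s)  obj.x    obj.z    obj.vx   obj.vz 
     85  0.2214   +0.080  +0.048  +0.481  -0.211
    170  0.4427   +0.240  -0.022  +0.961  -0.422
    255  0.6641   +0.506  -0.139  +1.442  -0.633


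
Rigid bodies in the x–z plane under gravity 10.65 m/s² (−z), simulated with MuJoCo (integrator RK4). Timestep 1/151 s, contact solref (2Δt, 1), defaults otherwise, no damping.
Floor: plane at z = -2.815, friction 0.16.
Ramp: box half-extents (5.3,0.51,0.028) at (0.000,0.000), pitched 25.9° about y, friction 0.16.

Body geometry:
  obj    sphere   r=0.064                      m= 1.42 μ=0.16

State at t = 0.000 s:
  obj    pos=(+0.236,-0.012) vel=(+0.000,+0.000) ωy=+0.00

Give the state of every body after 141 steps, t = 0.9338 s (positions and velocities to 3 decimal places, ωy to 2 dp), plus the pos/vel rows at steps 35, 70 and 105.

State at t = 0.9338 s:
  obj    pos=(+1.539,-0.645) vel=(+2.791,-1.355) ωy=+48.46

Key-timestep trajectory:
   step    t(s)  obj.x    obj.z    obj.vx   obj.vz 
     35  0.2318   +0.316  -0.051  +0.693  -0.337
     70  0.4636   +0.557  -0.168  +1.386  -0.673
    105  0.6954   +0.959  -0.363  +2.079  -1.009


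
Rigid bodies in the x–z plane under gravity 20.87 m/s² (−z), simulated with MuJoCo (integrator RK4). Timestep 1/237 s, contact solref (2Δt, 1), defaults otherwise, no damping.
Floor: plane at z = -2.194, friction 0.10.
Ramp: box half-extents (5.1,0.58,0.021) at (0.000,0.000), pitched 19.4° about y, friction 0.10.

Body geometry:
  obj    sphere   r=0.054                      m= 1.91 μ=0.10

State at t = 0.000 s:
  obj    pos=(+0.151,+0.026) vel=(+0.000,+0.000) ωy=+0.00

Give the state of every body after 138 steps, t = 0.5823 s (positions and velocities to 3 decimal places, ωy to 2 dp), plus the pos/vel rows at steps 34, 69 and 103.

State at t = 0.5823 s:
  obj    pos=(+0.946,-0.254) vel=(+2.729,-0.954) ωy=+52.98

Key-timestep trajectory:
   step    t(s)  obj.x    obj.z    obj.vx   obj.vz 
     34  0.1435   +0.199  +0.009  +0.674  -0.235
     69  0.2911   +0.350  -0.044  +1.366  -0.476
    103  0.4346   +0.594  -0.130  +2.037  -0.714


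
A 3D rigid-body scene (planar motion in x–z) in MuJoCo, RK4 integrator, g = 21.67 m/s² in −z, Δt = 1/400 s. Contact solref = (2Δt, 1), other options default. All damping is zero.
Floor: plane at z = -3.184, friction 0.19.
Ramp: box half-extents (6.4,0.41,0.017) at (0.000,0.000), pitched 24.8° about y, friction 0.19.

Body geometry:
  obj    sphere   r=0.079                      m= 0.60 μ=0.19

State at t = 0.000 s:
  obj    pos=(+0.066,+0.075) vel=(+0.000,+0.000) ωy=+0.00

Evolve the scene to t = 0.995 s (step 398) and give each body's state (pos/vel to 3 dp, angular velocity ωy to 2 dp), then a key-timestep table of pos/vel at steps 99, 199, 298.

State at t = 0.995 s:
  obj    pos=(+2.984,-1.273) vel=(+5.865,-2.710) ωy=+81.76

Key-timestep trajectory:
   step    t(s)  obj.x    obj.z    obj.vx   obj.vz 
     99  0.2475   +0.247  -0.008  +1.459  -0.674
    199  0.4975   +0.796  -0.262  +2.932  -1.355
    298  0.7450   +1.702  -0.681  +4.391  -2.029


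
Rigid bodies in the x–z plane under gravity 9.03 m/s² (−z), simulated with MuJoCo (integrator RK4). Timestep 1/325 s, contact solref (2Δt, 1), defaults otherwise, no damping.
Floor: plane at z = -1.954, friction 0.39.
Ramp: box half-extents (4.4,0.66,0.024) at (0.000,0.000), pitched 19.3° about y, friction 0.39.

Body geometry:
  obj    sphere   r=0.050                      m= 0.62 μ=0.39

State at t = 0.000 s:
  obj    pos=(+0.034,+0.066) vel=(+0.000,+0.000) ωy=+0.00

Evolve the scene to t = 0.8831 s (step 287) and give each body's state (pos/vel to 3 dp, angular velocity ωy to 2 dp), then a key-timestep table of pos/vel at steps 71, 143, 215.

State at t = 0.8831 s:
  obj    pos=(+0.819,-0.208) vel=(+1.777,-0.622) ωy=+37.65

Key-timestep trajectory:
   step    t(s)  obj.x    obj.z    obj.vx   obj.vz 
     71  0.2185   +0.082  +0.050  +0.440  -0.154
    143  0.4400   +0.229  -0.002  +0.885  -0.310
    215  0.6615   +0.474  -0.088  +1.331  -0.466


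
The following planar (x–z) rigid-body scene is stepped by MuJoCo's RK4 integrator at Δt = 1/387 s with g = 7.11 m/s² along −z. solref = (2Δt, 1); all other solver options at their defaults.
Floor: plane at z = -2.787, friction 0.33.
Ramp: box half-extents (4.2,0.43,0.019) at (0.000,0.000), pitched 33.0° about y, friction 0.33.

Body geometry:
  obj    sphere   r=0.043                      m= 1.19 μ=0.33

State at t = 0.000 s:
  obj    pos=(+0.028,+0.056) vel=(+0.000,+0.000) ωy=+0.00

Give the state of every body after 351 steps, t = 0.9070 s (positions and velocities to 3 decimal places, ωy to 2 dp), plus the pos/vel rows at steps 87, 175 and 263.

State at t = 0.9070 s:
  obj    pos=(+0.982,-0.564) vel=(+2.104,-1.366) ωy=+58.33

Key-timestep trajectory:
   step    t(s)  obj.x    obj.z    obj.vx   obj.vz 
     87  0.2248   +0.087  +0.018  +0.522  -0.339
    175  0.4522   +0.265  -0.098  +1.049  -0.681
    263  0.6796   +0.564  -0.292  +1.577  -1.024


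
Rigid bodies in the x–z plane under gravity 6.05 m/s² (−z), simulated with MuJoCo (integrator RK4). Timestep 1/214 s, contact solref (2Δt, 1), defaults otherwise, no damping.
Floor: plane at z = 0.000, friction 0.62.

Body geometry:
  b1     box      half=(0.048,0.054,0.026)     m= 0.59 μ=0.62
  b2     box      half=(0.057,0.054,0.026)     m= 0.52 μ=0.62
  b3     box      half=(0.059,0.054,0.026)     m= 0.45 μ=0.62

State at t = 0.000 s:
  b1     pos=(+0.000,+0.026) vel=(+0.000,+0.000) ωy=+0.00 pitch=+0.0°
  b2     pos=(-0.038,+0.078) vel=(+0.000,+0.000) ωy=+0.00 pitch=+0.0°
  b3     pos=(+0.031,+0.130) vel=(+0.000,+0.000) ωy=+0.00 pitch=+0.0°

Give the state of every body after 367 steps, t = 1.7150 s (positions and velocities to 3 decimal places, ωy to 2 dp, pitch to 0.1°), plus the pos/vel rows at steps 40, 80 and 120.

State at t = 1.7150 s:
  b1     pos=(+0.000,+0.026) vel=(+0.000,+0.000) ωy=+0.00 pitch=+0.0°
  b2     pos=(-0.038,+0.078) vel=(+0.000,+0.000) ωy=+0.00 pitch=+0.0°
  b3     pos=(+0.192,+0.026) vel=(+0.000,+0.000) ωy=+0.00 pitch=+180.0°

Key-timestep trajectory:
   step    t(s)  b1.x    b1.z    b1.vx   b1.vz   b2.x    b2.z    b2.vx   b2.vz   b3.x    b3.z    b3.vx   b3.vz 
     40  0.1869   +0.000  +0.026  +0.000  +0.000   -0.038  +0.078  +0.000  +0.000   +0.045  +0.116  +0.128  -0.241
     80  0.3738   +0.000  +0.026  +0.000  +0.000   -0.038  +0.078  +0.000  +0.000   +0.104  +0.059  +0.380  -0.103
    120  0.5607   +0.000  +0.026  +0.000  +0.000   -0.038  +0.078  +0.000  +0.000   +0.154  +0.060  +0.298  -0.115


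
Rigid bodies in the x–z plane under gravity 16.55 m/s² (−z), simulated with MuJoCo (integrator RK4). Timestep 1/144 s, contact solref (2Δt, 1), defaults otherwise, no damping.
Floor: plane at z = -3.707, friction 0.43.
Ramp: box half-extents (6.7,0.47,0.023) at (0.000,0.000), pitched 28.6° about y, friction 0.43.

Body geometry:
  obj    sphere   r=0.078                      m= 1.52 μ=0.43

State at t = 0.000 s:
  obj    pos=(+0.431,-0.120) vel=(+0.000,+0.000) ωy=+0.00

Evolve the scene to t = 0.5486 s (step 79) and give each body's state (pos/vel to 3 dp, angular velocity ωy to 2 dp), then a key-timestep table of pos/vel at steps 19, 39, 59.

State at t = 0.5486 s:
  obj    pos=(+1.179,-0.528) vel=(+2.726,-1.486) ωy=+39.79

Key-timestep trajectory:
   step    t(s)  obj.x    obj.z    obj.vx   obj.vz 
     19  0.1319   +0.474  -0.144  +0.656  -0.358
     39  0.2708   +0.613  -0.219  +1.346  -0.734
     59  0.4097   +0.848  -0.347  +2.036  -1.110


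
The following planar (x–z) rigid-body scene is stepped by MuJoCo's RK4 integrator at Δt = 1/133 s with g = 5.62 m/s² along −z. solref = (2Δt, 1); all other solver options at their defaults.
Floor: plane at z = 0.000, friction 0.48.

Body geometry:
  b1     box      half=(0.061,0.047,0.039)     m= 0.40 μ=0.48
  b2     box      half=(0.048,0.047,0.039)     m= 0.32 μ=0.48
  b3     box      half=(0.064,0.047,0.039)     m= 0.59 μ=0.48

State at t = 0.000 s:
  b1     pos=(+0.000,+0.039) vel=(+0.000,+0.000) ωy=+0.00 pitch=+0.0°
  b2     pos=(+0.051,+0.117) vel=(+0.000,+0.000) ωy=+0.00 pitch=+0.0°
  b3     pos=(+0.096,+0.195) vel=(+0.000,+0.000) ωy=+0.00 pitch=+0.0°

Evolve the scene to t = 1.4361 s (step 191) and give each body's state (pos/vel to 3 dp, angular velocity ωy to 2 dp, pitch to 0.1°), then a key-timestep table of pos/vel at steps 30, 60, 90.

State at t = 1.4361 s:
  b1     pos=(+0.000,+0.039) vel=(+0.000,+0.000) ωy=+0.00 pitch=+0.0°
  b2     pos=(+0.112,+0.048) vel=(+0.000,+0.000) ωy=+0.00 pitch=+90.0°
  b3     pos=(+0.335,+0.039) vel=(+0.000,+0.000) ωy=+0.00 pitch=+180.0°

Key-timestep trajectory:
   step    t(s)  b1.x    b1.z    b1.vx   b1.vz   b2.x    b2.z    b2.vx   b2.vz   b3.x    b3.z    b3.vx   b3.vz 
     30  0.2256   +0.000  +0.039  -0.001  +0.000   +0.062  +0.118  +0.113  -0.011   +0.127  +0.181  +0.294  -0.191
     60  0.4511   +0.000  +0.039  +0.000  +0.000   +0.107  +0.070  +0.239  -0.697   +0.217  +0.067  +0.549  -0.111
     90  0.6767   +0.000  +0.039  +0.000  +0.000   +0.112  +0.048  +0.000  +0.000   +0.291  +0.070  +0.331  -0.117


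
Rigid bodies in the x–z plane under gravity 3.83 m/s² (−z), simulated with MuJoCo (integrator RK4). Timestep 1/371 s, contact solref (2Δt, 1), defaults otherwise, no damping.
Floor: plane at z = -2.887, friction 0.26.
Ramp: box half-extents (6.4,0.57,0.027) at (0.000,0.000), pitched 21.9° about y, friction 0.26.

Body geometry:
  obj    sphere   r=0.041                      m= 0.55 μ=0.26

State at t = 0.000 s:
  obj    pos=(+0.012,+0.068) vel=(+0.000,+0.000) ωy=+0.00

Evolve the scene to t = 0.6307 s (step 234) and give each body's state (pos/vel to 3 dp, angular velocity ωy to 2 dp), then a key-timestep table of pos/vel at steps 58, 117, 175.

State at t = 0.6307 s:
  obj    pos=(+0.200,-0.007) vel=(+0.597,-0.240) ωy=+15.69

Key-timestep trajectory:
   step    t(s)  obj.x    obj.z    obj.vx   obj.vz 
     58  0.1563   +0.024  +0.064  +0.148  -0.060
    117  0.3154   +0.059  +0.049  +0.299  -0.120
    175  0.4717   +0.117  +0.026  +0.447  -0.180


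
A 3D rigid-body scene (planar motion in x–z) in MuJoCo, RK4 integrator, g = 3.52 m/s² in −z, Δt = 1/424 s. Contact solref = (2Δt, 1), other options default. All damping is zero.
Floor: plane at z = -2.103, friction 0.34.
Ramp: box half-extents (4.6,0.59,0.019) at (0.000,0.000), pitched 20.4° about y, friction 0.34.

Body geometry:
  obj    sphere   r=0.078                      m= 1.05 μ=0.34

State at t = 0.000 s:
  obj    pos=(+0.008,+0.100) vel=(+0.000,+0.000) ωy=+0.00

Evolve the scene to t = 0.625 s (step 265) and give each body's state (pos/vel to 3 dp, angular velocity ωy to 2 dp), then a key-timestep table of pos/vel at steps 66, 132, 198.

State at t = 0.625 s:
  obj    pos=(+0.169,+0.041) vel=(+0.513,-0.191) ωy=+7.02

Key-timestep trajectory:
   step    t(s)  obj.x    obj.z    obj.vx   obj.vz 
     66  0.1557   +0.018  +0.097  +0.128  -0.048
    132  0.3113   +0.048  +0.086  +0.256  -0.095
    198  0.4670   +0.098  +0.067  +0.384  -0.143


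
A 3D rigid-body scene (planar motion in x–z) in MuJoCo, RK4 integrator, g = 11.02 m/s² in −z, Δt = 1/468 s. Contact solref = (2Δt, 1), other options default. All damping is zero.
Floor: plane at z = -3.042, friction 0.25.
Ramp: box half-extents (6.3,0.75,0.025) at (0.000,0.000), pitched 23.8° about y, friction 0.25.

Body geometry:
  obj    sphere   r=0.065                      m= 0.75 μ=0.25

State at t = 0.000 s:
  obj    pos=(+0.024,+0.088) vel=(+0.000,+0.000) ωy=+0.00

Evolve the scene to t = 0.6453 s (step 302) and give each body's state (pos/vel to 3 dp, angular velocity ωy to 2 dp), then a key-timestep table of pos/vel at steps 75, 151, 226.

State at t = 0.6453 s:
  obj    pos=(+0.629,-0.179) vel=(+1.876,-0.827) ωy=+31.53

Key-timestep trajectory:
   step    t(s)  obj.x    obj.z    obj.vx   obj.vz 
     75  0.1603   +0.061  +0.071  +0.466  -0.205
    151  0.3226   +0.175  +0.021  +0.938  -0.414
    226  0.4829   +0.363  -0.062  +1.404  -0.619


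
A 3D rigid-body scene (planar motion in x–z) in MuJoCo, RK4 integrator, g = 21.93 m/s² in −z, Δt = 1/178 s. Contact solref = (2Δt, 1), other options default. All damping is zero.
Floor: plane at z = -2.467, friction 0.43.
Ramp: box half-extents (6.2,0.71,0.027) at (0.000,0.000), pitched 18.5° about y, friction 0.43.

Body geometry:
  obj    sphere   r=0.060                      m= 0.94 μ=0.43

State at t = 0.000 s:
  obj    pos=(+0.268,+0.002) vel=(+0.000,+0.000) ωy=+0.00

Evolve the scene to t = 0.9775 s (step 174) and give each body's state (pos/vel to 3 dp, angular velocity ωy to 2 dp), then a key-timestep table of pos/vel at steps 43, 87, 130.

State at t = 0.9775 s:
  obj    pos=(+2.520,-0.751) vel=(+4.607,-1.542) ωy=+80.97

Key-timestep trajectory:
   step    t(s)  obj.x    obj.z    obj.vx   obj.vz 
     43  0.2416   +0.406  -0.044  +1.139  -0.381
     87  0.4888   +0.831  -0.186  +2.304  -0.771
    130  0.7303   +1.525  -0.419  +3.442  -1.152


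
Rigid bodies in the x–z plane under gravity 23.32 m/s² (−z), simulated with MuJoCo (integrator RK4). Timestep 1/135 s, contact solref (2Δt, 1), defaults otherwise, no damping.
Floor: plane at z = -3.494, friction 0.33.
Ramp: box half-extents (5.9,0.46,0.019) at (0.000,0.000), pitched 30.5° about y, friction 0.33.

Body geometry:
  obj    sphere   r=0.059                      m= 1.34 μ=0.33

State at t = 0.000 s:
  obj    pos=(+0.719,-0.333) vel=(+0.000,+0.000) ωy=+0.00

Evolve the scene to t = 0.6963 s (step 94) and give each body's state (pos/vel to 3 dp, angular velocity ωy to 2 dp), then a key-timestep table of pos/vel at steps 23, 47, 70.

State at t = 0.6963 s:
  obj    pos=(+2.485,-1.373) vel=(+5.072,-2.988) ωy=+99.75

Key-timestep trajectory:
   step    t(s)  obj.x    obj.z    obj.vx   obj.vz 
     23  0.1704   +0.825  -0.395  +1.242  -0.731
     47  0.3481   +1.161  -0.593  +2.536  -1.494
     70  0.5185   +1.698  -0.910  +3.777  -2.225


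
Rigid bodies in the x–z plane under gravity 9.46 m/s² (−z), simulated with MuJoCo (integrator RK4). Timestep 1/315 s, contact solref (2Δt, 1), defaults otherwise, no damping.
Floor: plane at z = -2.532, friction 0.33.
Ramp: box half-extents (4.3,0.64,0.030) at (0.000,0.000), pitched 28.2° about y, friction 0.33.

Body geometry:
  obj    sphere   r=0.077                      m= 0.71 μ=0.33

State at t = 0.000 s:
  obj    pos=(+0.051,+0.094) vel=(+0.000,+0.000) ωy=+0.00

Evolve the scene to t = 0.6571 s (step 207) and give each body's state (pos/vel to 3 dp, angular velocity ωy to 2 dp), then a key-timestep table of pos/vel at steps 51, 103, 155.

State at t = 0.6571 s:
  obj    pos=(+0.659,-0.232) vel=(+1.849,-0.992) ωy=+27.25

Key-timestep trajectory:
   step    t(s)  obj.x    obj.z    obj.vx   obj.vz 
     51  0.1619   +0.088  +0.074  +0.456  -0.244
    103  0.3270   +0.202  +0.013  +0.920  -0.493
    155  0.4921   +0.392  -0.089  +1.385  -0.743


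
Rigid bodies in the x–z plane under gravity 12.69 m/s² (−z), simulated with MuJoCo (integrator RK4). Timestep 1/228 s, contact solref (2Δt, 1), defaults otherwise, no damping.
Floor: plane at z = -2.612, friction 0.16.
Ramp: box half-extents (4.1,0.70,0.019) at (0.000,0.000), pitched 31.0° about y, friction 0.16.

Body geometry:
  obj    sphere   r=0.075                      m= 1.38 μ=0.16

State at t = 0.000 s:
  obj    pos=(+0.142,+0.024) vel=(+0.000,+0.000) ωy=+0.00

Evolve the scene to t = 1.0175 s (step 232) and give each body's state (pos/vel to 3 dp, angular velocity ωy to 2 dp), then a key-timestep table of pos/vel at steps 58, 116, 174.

State at t = 1.0175 s:
  obj    pos=(+2.271,-1.255) vel=(+4.182,-2.519) ωy=+58.94

Key-timestep trajectory:
   step    t(s)  obj.x    obj.z    obj.vx   obj.vz 
     58  0.2544   +0.275  -0.056  +1.051  -0.618
    116  0.5088   +0.675  -0.296  +2.091  -1.261
    174  0.7632   +1.340  -0.696  +3.142  -1.875


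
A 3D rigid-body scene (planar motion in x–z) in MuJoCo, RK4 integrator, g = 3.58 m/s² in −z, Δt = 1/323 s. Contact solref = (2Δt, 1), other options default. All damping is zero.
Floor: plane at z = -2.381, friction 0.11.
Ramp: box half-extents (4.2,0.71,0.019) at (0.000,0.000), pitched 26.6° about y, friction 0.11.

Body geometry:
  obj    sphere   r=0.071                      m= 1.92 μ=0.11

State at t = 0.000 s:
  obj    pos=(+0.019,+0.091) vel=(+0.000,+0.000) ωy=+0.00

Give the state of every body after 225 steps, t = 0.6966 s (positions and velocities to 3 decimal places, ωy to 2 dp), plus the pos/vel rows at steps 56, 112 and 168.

State at t = 0.6966 s:
  obj    pos=(+0.291,-0.045) vel=(+0.778,-0.395) ωy=+8.61

Key-timestep trajectory:
   step    t(s)  obj.x    obj.z    obj.vx   obj.vz 
     56  0.1734   +0.036  +0.083  +0.194  -0.098
    112  0.3467   +0.086  +0.057  +0.389  -0.193
    168  0.5201   +0.171  +0.015  +0.580  -0.298


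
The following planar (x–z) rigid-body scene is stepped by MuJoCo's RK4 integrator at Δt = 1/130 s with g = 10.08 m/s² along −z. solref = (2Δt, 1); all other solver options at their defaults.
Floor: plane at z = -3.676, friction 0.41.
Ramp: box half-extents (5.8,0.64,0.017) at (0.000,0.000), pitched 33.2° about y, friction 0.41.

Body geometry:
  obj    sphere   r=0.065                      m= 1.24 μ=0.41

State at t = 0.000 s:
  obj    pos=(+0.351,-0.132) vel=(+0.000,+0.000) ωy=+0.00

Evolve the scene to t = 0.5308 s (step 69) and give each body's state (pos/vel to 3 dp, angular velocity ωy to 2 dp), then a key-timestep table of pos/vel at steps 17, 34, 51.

State at t = 0.5308 s:
  obj    pos=(+0.816,-0.436) vel=(+1.751,-1.146) ωy=+32.18

Key-timestep trajectory:
   step    t(s)  obj.x    obj.z    obj.vx   obj.vz 
     17  0.1308   +0.379  -0.150  +0.432  -0.282
     34  0.2615   +0.464  -0.206  +0.863  -0.565
     51  0.3923   +0.605  -0.298  +1.294  -0.847


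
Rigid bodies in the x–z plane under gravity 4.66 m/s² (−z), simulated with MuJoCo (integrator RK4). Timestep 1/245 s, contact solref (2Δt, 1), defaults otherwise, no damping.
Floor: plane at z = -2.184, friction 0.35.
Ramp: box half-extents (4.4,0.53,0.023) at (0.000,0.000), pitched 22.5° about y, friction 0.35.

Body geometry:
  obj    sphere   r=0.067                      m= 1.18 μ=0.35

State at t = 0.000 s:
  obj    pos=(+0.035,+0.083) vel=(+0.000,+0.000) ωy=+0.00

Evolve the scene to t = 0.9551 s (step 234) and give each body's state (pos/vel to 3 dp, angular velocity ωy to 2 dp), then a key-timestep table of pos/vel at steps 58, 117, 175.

State at t = 0.9551 s:
  obj    pos=(+0.572,-0.139) vel=(+1.124,-0.466) ωy=+18.16

Key-timestep trajectory:
   step    t(s)  obj.x    obj.z    obj.vx   obj.vz 
     58  0.2367   +0.068  +0.069  +0.279  -0.115
    117  0.4776   +0.169  +0.027  +0.562  -0.233
    175  0.7143   +0.335  -0.041  +0.841  -0.348


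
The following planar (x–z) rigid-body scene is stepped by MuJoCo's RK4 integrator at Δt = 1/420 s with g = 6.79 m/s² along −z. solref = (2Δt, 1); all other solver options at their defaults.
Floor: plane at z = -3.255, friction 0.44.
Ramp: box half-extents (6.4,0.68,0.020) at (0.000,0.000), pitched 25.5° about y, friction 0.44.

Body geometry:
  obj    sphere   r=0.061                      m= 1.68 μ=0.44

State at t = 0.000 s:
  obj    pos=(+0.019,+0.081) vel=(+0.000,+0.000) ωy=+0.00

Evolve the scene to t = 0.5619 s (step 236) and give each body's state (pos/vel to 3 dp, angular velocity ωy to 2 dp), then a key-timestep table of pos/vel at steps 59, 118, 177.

State at t = 0.5619 s:
  obj    pos=(+0.316,-0.061) vel=(+1.059,-0.505) ωy=+19.23

Key-timestep trajectory:
   step    t(s)  obj.x    obj.z    obj.vx   obj.vz 
     59  0.1405   +0.038  +0.072  +0.265  -0.126
    118  0.2810   +0.093  +0.045  +0.530  -0.253
    177  0.4214   +0.186  +0.001  +0.794  -0.379


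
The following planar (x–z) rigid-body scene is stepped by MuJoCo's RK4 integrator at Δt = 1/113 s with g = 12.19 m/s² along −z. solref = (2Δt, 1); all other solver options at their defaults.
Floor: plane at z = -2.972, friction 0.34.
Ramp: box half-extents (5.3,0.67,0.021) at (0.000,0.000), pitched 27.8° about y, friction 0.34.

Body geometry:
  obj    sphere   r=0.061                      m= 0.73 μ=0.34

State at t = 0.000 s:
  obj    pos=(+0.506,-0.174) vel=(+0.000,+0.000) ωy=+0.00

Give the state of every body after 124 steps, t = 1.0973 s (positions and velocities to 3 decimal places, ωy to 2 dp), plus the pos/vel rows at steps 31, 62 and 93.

State at t = 1.0973 s:
  obj    pos=(+2.669,-1.314) vel=(+3.942,-2.078) ωy=+73.04

Key-timestep trajectory:
   step    t(s)  obj.x    obj.z    obj.vx   obj.vz 
     31  0.2743   +0.641  -0.245  +0.986  -0.520
     62  0.5487   +1.047  -0.459  +1.971  -1.039
     93  0.8230   +1.723  -0.816  +2.956  -1.559


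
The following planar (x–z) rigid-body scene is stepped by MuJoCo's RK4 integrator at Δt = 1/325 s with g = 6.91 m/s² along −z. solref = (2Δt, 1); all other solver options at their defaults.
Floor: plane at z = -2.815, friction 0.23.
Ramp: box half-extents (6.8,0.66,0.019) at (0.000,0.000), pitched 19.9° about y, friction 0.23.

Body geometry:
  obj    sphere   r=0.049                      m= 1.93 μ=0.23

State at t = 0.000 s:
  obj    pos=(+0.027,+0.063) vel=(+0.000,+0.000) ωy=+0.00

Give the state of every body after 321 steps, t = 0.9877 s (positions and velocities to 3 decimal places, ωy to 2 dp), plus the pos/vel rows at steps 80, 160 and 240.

State at t = 0.9877 s:
  obj    pos=(+0.797,-0.216) vel=(+1.560,-0.565) ωy=+33.86

Key-timestep trajectory:
   step    t(s)  obj.x    obj.z    obj.vx   obj.vz 
     80  0.2462   +0.075  +0.045  +0.389  -0.141
    160  0.4923   +0.218  -0.007  +0.778  -0.282
    240  0.7385   +0.458  -0.093  +1.167  -0.422


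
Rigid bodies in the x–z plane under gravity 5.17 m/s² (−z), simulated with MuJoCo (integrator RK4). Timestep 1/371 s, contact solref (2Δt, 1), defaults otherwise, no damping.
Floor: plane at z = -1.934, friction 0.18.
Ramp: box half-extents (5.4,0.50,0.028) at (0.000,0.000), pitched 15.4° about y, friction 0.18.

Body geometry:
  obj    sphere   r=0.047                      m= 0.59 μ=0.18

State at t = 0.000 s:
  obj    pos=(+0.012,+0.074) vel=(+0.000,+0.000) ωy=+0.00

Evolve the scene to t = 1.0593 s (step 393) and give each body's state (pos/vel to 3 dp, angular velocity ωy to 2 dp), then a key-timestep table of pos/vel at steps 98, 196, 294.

State at t = 1.0593 s:
  obj    pos=(+0.543,-0.072) vel=(+1.002,-0.276) ωy=+22.10

Key-timestep trajectory:
   step    t(s)  obj.x    obj.z    obj.vx   obj.vz 
     98  0.2642   +0.045  +0.065  +0.250  -0.069
    196  0.5283   +0.144  +0.038  +0.499  -0.138
    294  0.7925   +0.309  -0.007  +0.749  -0.206
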